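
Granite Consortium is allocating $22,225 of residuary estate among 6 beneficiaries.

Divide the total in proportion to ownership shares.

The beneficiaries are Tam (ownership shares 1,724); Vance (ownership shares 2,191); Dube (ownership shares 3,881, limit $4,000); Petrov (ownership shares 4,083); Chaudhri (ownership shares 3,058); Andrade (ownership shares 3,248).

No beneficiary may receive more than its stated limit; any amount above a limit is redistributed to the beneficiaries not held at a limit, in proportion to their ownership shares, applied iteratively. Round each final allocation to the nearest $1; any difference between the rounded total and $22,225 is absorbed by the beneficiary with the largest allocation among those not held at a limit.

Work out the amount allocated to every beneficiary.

Tam: $2,197; Vance: $2,792; Dube: $4,000; Petrov: $5,202; Chaudhri: $3,896; Andrade: $4,138

Combined ownership shares = 18,185.
Proportional shares (ignoring caps): Tam 2,107.01; Vance 2,677.76; Dube 4,743.21; Petrov 4,990.08; Chaudhri 3,737.37; Andrade 3,969.58.
Capped: Dube ($4,000); residual $18,225 reallocated over remaining ownership shares 14,304.
Remaining shares: Tam 2,196.58 → $2,197; Vance 2,791.60 → $2,792; Petrov 5,202.23 → $5,202; Chaudhri 3,896.26 → $3,896; Andrade 4,138.34 → $4,138.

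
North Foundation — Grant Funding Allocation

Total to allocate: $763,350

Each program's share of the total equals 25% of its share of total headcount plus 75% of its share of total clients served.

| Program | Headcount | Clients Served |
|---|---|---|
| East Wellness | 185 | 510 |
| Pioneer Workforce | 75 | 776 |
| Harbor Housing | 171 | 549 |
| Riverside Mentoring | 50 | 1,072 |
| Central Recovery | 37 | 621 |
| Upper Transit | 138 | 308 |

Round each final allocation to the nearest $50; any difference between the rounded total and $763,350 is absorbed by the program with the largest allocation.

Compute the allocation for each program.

East Wellness: $129,950; Pioneer Workforce: $137,650; Harbor Housing: $131,700; Riverside Mentoring: $174,500; Central Recovery: $103,450; Upper Transit: $86,100

Totals — headcount 656, clients served 3,836.
Composite weights (25% headcount + 75% clients served): East Wellness 0.1702; Pioneer Workforce 0.1803; Harbor Housing 0.1725; Riverside Mentoring 0.2286; Central Recovery 0.1355; Upper Transit 0.1128.
Unrounded shares: East Wellness 129,934.61; Pioneer Workforce 137,634.19; Harbor Housing 131,682.50; Riverside Mentoring 174,538.61; Central Recovery 103,446.25; Upper Transit 86,113.85.
Rounded to nearest $50: East Wellness $129,950; Pioneer Workforce $137,650; Harbor Housing $131,700; Riverside Mentoring $174,550; Central Recovery $103,450; Upper Transit $86,100. Sum = $763,400.
Difference $763,350 − $763,400 = −$50 applied to largest allocation (Riverside Mentoring): Riverside Mentoring becomes $174,500.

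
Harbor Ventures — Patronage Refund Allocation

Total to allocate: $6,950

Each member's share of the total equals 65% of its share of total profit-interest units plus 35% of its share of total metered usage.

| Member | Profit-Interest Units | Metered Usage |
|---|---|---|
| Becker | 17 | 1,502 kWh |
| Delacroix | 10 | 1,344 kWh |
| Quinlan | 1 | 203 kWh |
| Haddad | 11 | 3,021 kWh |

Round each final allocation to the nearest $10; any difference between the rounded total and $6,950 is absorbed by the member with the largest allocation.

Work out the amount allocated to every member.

Totals — profit-interest units 39, metered usage 6,070.
Combined weights (65% profit-interest units + 35% metered usage): Becker 0.3699; Delacroix 0.2442; Quinlan 0.0284; Haddad 0.3575.
Unrounded shares: Becker 2,571.08; Delacroix 1,696.93; Quinlan 197.18; Haddad 2,484.81.
After rounding ($10): Becker $2,570; Delacroix $1,700; Quinlan $200; Haddad $2,480. Sum = $6,950.
No rounding difference to absorb.

Becker: $2,570 | Delacroix: $1,700 | Quinlan: $200 | Haddad: $2,480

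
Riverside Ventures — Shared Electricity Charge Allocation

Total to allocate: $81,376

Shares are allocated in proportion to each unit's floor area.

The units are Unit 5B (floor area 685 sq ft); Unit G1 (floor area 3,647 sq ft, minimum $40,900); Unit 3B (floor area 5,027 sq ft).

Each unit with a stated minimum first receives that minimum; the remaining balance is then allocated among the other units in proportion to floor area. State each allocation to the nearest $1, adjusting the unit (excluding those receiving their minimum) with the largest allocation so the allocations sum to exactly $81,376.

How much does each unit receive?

Guaranteed amounts: Unit G1 $40,900. Remaining pool $40,476.
Remaining pool split over remaining floor area 5,712: Unit 5B 4,854.00 → $4,854; Unit 3B 35,622.00 → $35,622.

Unit 5B: $4,854 · Unit G1: $40,900 · Unit 3B: $35,622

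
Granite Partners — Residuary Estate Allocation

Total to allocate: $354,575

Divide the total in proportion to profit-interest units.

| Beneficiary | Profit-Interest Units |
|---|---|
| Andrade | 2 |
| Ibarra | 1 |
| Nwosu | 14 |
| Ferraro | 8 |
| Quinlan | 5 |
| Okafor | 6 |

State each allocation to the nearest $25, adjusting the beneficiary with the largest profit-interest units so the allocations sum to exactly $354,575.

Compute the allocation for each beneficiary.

Andrade: $19,700 · Ibarra: $9,850 · Nwosu: $137,875 · Ferraro: $78,800 · Quinlan: $49,250 · Okafor: $59,100

Profit-interest units total: 36.
Proportional shares: Andrade 2/36 × $354,575 = 19,698.61; Ibarra 1/36 × $354,575 = 9,849.31; Nwosu 14/36 × $354,575 = 137,890.28; Ferraro 8/36 × $354,575 = 78,794.44; Quinlan 5/36 × $354,575 = 49,246.53; Okafor 6/36 × $354,575 = 59,095.83.
Rounded to nearest $25: Andrade $19,700; Ibarra $9,850; Nwosu $137,900; Ferraro $78,800; Quinlan $49,250; Okafor $59,100. Sum = $354,600.
Difference $354,575 − $354,600 = −$25 applied to largest profit-interest units (Nwosu): Nwosu becomes $137,875.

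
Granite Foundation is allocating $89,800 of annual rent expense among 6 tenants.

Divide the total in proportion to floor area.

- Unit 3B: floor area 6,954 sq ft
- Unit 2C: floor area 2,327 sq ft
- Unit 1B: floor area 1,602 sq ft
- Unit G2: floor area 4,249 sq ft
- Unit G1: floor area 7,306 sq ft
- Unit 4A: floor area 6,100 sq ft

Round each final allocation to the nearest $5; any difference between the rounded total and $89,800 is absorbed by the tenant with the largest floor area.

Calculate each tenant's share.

Combined floor area = 28,538.
Pro-rata amounts: Unit 3B 6,954/28,538 × $89,800 = 21,882.02; Unit 2C 2,327/28,538 × $89,800 = 7,322.33; Unit 1B 1,602/28,538 × $89,800 = 5,040.98; Unit G2 4,249/28,538 × $89,800 = 13,370.25; Unit G1 7,306/28,538 × $89,800 = 22,989.66; Unit 4A 6,100/28,538 × $89,800 = 19,194.76.
At nearest $5: Unit 3B $21,880; Unit 2C $7,320; Unit 1B $5,040; Unit G2 $13,370; Unit G1 $22,990; Unit 4A $19,195. Sum = $89,795.
Difference $89,800 − $89,795 = +$5 applied to largest floor area (Unit G1): Unit G1 becomes $22,995.

Unit 3B: $21,880 | Unit 2C: $7,320 | Unit 1B: $5,040 | Unit G2: $13,370 | Unit G1: $22,995 | Unit 4A: $19,195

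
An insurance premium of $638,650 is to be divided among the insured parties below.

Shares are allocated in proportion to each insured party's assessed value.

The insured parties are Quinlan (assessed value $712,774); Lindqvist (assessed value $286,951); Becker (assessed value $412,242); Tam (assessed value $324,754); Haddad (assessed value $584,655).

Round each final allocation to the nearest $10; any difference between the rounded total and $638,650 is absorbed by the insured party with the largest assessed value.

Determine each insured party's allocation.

Quinlan: $196,090; Lindqvist: $78,950; Becker: $113,410; Tam: $89,350; Haddad: $160,850

Total assessed value = 712,774 + 286,951 + 412,242 + 324,754 + 584,655 = 2,321,376.
Proportional shares: Quinlan 196,096.24; Lindqvist 78,945.10; Becker 113,414.78; Tam 89,345.35; Haddad 160,848.53.
At nearest $10: Quinlan $196,100; Lindqvist $78,950; Becker $113,410; Tam $89,350; Haddad $160,850. Sum = $638,660.
Difference $638,650 − $638,660 = −$10 applied to largest assessed value (Quinlan): Quinlan becomes $196,090.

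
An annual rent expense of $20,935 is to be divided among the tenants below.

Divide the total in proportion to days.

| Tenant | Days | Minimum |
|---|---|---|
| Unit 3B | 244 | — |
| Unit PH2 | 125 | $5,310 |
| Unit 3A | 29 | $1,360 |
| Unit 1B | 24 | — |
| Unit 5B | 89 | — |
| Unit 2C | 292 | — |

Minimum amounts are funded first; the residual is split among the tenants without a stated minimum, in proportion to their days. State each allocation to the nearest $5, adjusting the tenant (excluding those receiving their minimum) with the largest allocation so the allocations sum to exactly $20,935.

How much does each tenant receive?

Guaranteed amounts: Unit PH2 $5,310; Unit 3A $1,360. Residual $14,265.
Residual split over remaining days 649: Unit 3B 5,363.11 → $5,365; Unit 1B 527.52 → $530; Unit 5B 1,956.22 → $1,955; Unit 2C 6,418.15 → $6,420.
Rounding difference −$5 applied to Unit 2C → $6,415.

Unit 3B: $5,365; Unit PH2: $5,310; Unit 3A: $1,360; Unit 1B: $530; Unit 5B: $1,955; Unit 2C: $6,415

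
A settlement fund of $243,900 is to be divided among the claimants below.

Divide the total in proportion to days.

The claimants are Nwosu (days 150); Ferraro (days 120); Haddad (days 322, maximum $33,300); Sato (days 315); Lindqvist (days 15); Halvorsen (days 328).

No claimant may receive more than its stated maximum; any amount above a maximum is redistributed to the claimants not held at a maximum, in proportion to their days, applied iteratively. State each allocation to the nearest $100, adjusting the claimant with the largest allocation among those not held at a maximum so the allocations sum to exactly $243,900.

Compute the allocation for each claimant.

Combined days = 1,250.
Pro-rata shares before constraints: Nwosu 29,268.00; Ferraro 23,414.40; Haddad 62,828.64; Sato 61,462.80; Lindqvist 2,926.80; Halvorsen 63,999.36.
Cap binds for Haddad ($33,300); balance $210,600 reallocated over remaining days 928.
Remaining shares: Nwosu 34,040.95 → $34,000; Ferraro 27,232.76 → $27,200; Sato 71,485.99 → $71,500; Lindqvist 3,404.09 → $3,400; Halvorsen 74,436.21 → $74,400.
Rounding difference +$100 applied to Halvorsen → $74,500.

Nwosu: $34,000 | Ferraro: $27,200 | Haddad: $33,300 | Sato: $71,500 | Lindqvist: $3,400 | Halvorsen: $74,500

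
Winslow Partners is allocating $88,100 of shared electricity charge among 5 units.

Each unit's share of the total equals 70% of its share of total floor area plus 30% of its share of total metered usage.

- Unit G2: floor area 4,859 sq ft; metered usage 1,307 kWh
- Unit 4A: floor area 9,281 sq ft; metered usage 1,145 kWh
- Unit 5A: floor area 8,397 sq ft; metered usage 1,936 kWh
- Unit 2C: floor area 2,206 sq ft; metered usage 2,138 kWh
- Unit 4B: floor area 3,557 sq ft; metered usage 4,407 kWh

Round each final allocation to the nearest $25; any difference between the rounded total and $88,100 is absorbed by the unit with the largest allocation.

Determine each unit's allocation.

Unit G2: $13,750 | Unit 4A: $23,000 | Unit 5A: $22,975 | Unit 2C: $9,975 | Unit 4B: $18,400

Floor area total 28,300; metered usage total 10,933.
Composite weights (70% floor area + 30% metered usage): Unit G2 0.1561; Unit 4A 0.2610; Unit 5A 0.2608; Unit 2C 0.1132; Unit 4B 0.2089.
Unrounded shares: Unit G2 13,748.11; Unit 4A 22,992.69; Unit 5A 22,978.53; Unit 2C 9,975.72; Unit 4B 18,404.95.
At nearest $25: Unit G2 $13,750; Unit 4A $23,000; Unit 5A $22,975; Unit 2C $9,975; Unit 4B $18,400. Sum = $88,100.
No rounding difference to absorb.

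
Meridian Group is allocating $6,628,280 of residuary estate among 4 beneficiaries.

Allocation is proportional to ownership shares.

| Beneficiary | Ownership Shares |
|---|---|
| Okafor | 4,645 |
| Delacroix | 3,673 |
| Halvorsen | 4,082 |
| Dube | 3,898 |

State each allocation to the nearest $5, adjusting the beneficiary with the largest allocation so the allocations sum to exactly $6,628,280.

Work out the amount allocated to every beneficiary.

Okafor: $1,889,085; Delacroix: $1,493,785; Halvorsen: $1,660,120; Dube: $1,585,290

Sum of ownership shares: 16,298.
Raw shares: Okafor 4,645/16,298 × $6,628,280 = 1,889,088.27; Delacroix 3,673/16,298 × $6,628,280 = 1,493,782.82; Halvorsen 4,082/16,298 × $6,628,280 = 1,660,120.20; Dube 3,898/16,298 × $6,628,280 = 1,585,288.71.
After rounding ($5): Okafor $1,889,090; Delacroix $1,493,785; Halvorsen $1,660,120; Dube $1,585,290. Sum = $6,628,285.
Difference $6,628,280 − $6,628,285 = −$5 applied to largest allocation (Okafor): Okafor becomes $1,889,085.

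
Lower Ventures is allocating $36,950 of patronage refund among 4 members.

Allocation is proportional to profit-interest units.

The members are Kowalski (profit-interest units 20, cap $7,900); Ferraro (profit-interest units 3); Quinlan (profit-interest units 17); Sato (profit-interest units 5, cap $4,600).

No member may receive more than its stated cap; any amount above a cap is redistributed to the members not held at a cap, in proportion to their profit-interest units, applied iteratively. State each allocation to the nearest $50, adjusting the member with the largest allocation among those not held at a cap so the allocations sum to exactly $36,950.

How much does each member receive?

Kowalski: $7,900 | Ferraro: $3,650 | Quinlan: $20,800 | Sato: $4,600

Combined profit-interest units = 45.
Unconstrained shares: Kowalski 16,422.22; Ferraro 2,463.33; Quinlan 13,958.89; Sato 4,105.56.
Held at cap: Kowalski ($7,900); residual $29,050 reallocated over remaining profit-interest units 25.
Held at cap: Sato ($4,600); residual $24,450 reallocated over remaining profit-interest units 20.
Redistributed shares: Ferraro 3,667.50 → $3,650; Quinlan 20,782.50 → $20,800.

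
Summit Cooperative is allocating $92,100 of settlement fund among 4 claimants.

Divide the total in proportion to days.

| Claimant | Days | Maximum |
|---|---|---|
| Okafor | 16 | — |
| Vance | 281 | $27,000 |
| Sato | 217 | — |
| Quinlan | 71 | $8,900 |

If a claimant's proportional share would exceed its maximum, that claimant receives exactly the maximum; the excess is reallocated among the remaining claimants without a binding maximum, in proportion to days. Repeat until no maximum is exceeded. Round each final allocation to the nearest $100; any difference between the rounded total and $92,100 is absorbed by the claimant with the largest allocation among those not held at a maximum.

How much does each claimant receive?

Okafor: $3,900 · Vance: $27,000 · Sato: $52,300 · Quinlan: $8,900

Total days = 585.
Proportional shares (ignoring caps): Okafor 2,518.97; Vance 44,239.49; Sato 34,163.59; Quinlan 11,177.95.
Held at cap: Vance ($27,000), Quinlan ($8,900); residual $56,200 reallocated over remaining days 233.
Remaining shares: Okafor 3,859.23 → $3,900; Sato 52,340.77 → $52,300.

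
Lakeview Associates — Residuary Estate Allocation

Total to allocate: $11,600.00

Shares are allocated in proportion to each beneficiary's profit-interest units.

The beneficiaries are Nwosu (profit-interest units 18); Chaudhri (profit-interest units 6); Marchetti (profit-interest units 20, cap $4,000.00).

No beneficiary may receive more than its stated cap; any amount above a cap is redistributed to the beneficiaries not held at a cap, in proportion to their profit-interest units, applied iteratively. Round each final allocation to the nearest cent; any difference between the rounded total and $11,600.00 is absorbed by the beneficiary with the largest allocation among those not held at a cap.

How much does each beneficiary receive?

Nwosu: $5,700.00 | Chaudhri: $1,900.00 | Marchetti: $4,000.00

Profit-interest units total: 44.
Pro-rata shares before constraints: Nwosu 4,745.4545; Chaudhri 1,581.8182; Marchetti 5,272.7273.
Cap binds for Marchetti ($4,000.00); remaining pool $7,600.00 reallocated over remaining profit-interest units 24.
Redistributed shares: Nwosu 5,700.0000 → $5,700.00; Chaudhri 1,900.0000 → $1,900.00.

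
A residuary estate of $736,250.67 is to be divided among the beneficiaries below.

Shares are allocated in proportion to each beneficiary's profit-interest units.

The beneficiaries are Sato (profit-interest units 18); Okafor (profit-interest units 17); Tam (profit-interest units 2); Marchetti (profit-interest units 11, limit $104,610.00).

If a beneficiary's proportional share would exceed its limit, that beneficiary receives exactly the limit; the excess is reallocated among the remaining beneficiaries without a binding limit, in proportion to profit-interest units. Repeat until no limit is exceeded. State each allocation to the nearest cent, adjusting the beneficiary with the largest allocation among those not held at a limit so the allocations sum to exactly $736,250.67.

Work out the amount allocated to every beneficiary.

Total profit-interest units = 48.
Proportional shares (ignoring caps): Sato 276,094.0012; Okafor 260,755.4456; Tam 30,677.1113; Marchetti 168,724.1119.
Capped: Marchetti ($104,610.00); remaining pool $631,640.67 reallocated over remaining profit-interest units 37.
Redistributed shares: Sato 307,284.6503 → $307,284.65; Okafor 290,213.2808 → $290,213.28; Tam 34,142.7389 → $34,142.74.

Sato: $307,284.65 · Okafor: $290,213.28 · Tam: $34,142.74 · Marchetti: $104,610.00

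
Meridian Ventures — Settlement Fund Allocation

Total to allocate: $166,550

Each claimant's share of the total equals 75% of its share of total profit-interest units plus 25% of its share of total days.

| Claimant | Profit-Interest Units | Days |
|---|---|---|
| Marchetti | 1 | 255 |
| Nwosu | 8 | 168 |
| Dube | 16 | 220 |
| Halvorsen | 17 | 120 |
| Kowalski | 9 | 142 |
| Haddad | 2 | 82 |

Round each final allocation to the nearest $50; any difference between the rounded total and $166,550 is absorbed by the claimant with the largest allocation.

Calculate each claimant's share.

Totals — profit-interest units 53, days 987.
Composite weights (75% profit-interest units + 25% days): Marchetti 0.0787; Nwosu 0.1558; Dube 0.2821; Halvorsen 0.2710; Kowalski 0.1633; Haddad 0.0491.
Proportional shares: Marchetti 13,114.25; Nwosu 25,941.95; Dube 46,990.34; Halvorsen 45,128.58; Kowalski 27,201.96; Haddad 8,172.92.
Rounded to nearest $50: Marchetti $13,100; Nwosu $25,950; Dube $47,000; Halvorsen $45,150; Kowalski $27,200; Haddad $8,150. Sum = $166,550.
No rounding difference to absorb.

Marchetti: $13,100 · Nwosu: $25,950 · Dube: $47,000 · Halvorsen: $45,150 · Kowalski: $27,200 · Haddad: $8,150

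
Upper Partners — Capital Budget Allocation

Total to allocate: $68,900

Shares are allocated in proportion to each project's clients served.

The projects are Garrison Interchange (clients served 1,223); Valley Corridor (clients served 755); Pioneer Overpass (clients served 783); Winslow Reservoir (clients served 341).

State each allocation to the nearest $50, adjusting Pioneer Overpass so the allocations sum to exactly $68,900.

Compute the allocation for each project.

Garrison Interchange: $27,150 · Valley Corridor: $16,750 · Pioneer Overpass: $17,450 · Winslow Reservoir: $7,550

Total clients served = 3,102.
Pro-rata amounts: Garrison Interchange 1,223/3,102 × $68,900 = 27,164.64; Valley Corridor 755/3,102 × $68,900 = 16,769.66; Pioneer Overpass 783/3,102 × $68,900 = 17,391.59; Winslow Reservoir 341/3,102 × $68,900 = 7,574.11.
At nearest $50: Garrison Interchange $27,150; Valley Corridor $16,750; Pioneer Overpass $17,400; Winslow Reservoir $7,550. Sum = $68,850.
Difference $68,900 − $68,850 = +$50 applied to Pioneer Overpass: Pioneer Overpass becomes $17,450.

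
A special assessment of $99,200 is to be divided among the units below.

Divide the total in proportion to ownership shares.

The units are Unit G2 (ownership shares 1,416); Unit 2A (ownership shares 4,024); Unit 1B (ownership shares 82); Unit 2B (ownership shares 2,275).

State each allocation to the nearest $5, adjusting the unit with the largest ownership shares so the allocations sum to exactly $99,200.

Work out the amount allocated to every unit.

Total ownership shares = 1,416 + 4,024 + 82 + 2,275 = 7,797.
Proportional shares: Unit G2 18,015.54; Unit 2A 51,196.72; Unit 1B 1,043.27; Unit 2B 28,944.47.
Rounded to nearest $5: Unit G2 $18,015; Unit 2A $51,195; Unit 1B $1,045; Unit 2B $28,945. Sum = $99,200.
No rounding difference to absorb.

Unit G2: $18,015 | Unit 2A: $51,195 | Unit 1B: $1,045 | Unit 2B: $28,945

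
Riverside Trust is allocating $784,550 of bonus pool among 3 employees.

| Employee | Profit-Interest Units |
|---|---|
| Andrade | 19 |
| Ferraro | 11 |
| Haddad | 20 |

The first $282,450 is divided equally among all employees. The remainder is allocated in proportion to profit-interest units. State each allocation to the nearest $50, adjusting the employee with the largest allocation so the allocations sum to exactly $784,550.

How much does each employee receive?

Andrade: $284,950; Ferraro: $204,600; Haddad: $295,000

Equal tier: $282,450 ÷ 3 = $94,150 apiece.
Remainder $502,100 by profit-interest units (total 50): Andrade 190,798.00 → $190,800; Ferraro 110,462.00 → $110,450; Haddad 200,840.00 → $200,850.
Totals: Andrade $94,150 + $190,800 = $284,950; Ferraro $94,150 + $110,450 = $204,600; Haddad $94,150 + $200,850 = $295,000.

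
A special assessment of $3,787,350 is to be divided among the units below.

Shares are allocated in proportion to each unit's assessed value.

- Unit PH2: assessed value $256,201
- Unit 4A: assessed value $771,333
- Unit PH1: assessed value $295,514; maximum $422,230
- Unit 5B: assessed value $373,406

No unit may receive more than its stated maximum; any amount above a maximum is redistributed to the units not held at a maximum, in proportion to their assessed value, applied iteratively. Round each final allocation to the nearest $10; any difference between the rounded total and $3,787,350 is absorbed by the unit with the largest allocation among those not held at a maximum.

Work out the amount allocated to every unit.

Unit PH2: $615,410; Unit 4A: $1,852,770; Unit PH1: $422,230; Unit 5B: $896,940

Assessed value total: 1,696,454.
Proportional shares (ignoring caps): Unit PH2 571,971.22; Unit 4A 1,722,008.40; Unit PH1 659,737.87; Unit 5B 833,632.51.
Capped: Unit PH1 ($422,230); residual $3,365,120 reallocated over remaining assessed value 1,400,940.
Redistributed shares: Unit PH2 615,406.16 → $615,410; Unit 4A 1,852,776.07 → $1,852,780; Unit 5B 896,937.77 → $896,940.
Rounding difference −$10 applied to Unit 4A → $1,852,770.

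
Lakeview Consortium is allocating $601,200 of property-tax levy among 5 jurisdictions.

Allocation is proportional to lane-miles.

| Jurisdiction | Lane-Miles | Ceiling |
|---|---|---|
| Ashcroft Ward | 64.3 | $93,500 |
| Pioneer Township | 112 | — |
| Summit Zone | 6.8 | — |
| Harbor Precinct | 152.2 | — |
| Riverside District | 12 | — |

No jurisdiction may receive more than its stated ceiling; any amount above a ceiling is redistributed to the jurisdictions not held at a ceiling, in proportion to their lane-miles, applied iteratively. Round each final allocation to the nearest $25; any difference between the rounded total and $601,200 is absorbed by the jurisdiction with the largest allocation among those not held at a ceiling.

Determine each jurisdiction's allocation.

Ashcroft Ward: $93,500; Pioneer Township: $200,925; Summit Zone: $12,200; Harbor Precinct: $273,050; Riverside District: $21,525

Combined lane-miles = 347.3.
Unconstrained shares: Ashcroft Ward 111,307.69; Pioneer Township 193,879.64; Summit Zone 11,771.26; Harbor Precinct 263,468.59; Riverside District 20,772.82.
Cap binds for Ashcroft Ward ($93,500); residual $507,700 reallocated over remaining lane-miles 283.
Redistributed shares: Pioneer Township 200,927.21 → $200,925; Summit Zone 12,199.15 → $12,200; Harbor Precinct 273,045.72 → $273,050; Riverside District 21,527.92 → $21,525.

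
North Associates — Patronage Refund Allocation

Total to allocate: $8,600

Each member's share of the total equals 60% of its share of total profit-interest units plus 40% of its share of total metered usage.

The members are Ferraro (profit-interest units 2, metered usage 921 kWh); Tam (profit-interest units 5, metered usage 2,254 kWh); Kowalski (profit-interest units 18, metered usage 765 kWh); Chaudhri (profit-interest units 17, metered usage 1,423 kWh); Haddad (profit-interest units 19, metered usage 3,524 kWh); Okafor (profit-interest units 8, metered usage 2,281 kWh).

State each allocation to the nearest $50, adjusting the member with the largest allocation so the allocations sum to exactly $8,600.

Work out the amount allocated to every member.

Ferraro: $450 | Tam: $1,050 | Kowalski: $1,600 | Chaudhri: $1,700 | Haddad: $2,500 | Okafor: $1,300

Totals — profit-interest units 69, metered usage 11,168.
Blended shares (60% profit-interest units + 40% metered usage): Ferraro 0.0504; Tam 0.1242; Kowalski 0.1839; Chaudhri 0.1988; Haddad 0.2914; Okafor 0.1513.
Raw shares: Ferraro 433.25; Tam 1,068.20; Kowalski 1,581.72; Chaudhri 1,709.62; Haddad 2,506.34; Okafor 1,300.86.
Rounded to nearest $50: Ferraro $450; Tam $1,050; Kowalski $1,600; Chaudhri $1,700; Haddad $2,500; Okafor $1,300. Sum = $8,600.
Sum already equals the total — no adjustment.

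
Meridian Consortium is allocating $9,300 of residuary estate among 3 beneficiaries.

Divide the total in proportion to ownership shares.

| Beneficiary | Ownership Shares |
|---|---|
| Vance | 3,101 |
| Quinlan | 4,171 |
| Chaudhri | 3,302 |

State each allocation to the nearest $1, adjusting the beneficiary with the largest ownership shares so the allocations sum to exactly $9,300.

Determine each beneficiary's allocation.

Total ownership shares = 10,574.
Pro-rata amounts: Vance 3,101/10,574 × $9,300 = 2,727.38; Quinlan 4,171/10,574 × $9,300 = 3,668.46; Chaudhri 3,302/10,574 × $9,300 = 2,904.16.
At nearest $1: Vance $2,727; Quinlan $3,668; Chaudhri $2,904. Sum = $9,299.
Difference $9,300 − $9,299 = +$1 applied to largest ownership shares (Quinlan): Quinlan becomes $3,669.

Vance: $2,727 · Quinlan: $3,669 · Chaudhri: $2,904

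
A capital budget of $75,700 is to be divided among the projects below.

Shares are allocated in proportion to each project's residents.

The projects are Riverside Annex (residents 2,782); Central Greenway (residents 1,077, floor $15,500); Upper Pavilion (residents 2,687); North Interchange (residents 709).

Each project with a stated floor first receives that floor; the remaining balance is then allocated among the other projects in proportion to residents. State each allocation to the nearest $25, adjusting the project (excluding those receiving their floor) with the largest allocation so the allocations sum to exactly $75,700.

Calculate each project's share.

Minimums first: Central Greenway $15,500. Remaining pool $60,200.
Remaining pool split over remaining residents 6,178: Riverside Annex 27,108.51 → $27,100; Upper Pavilion 26,182.81 → $26,175; North Interchange 6,908.68 → $6,900.
Rounding difference +$25 applied to Riverside Annex → $27,125.

Riverside Annex: $27,125 | Central Greenway: $15,500 | Upper Pavilion: $26,175 | North Interchange: $6,900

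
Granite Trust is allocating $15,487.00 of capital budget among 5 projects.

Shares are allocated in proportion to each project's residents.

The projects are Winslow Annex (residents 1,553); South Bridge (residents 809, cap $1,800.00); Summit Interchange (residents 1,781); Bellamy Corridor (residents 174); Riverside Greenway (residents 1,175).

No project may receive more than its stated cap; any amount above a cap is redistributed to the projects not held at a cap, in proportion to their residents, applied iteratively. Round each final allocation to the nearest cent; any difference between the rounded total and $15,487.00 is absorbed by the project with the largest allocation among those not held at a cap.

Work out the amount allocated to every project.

Winslow Annex: $4,538.95 · South Bridge: $1,800.00 · Summit Interchange: $5,205.33 · Bellamy Corridor: $508.55 · Riverside Greenway: $3,434.17

Combined residents = 5,492.
Pro-rata shares before constraints: Winslow Annex 4,379.3356; South Bridge 2,281.3152; Summit Interchange 5,022.2773; Bellamy Corridor 490.6661; Riverside Greenway 3,313.4059.
Cap binds for South Bridge ($1,800.00); balance $13,687.00 reallocated over remaining residents 4,683.
Redistributed shares: Winslow Annex 4,538.9517 → $4,538.95; Summit Interchange 5,205.3271 → $5,205.33; Bellamy Corridor 508.5496 → $508.55; Riverside Greenway 3,434.1715 → $3,434.17.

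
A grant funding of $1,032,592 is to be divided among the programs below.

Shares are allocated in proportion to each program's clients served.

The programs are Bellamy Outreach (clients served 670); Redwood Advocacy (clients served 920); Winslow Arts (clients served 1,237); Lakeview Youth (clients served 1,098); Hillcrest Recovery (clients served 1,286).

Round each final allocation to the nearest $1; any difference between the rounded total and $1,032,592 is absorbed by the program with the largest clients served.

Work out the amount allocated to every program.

Bellamy Outreach: $132,765; Redwood Advocacy: $182,304; Winslow Arts: $245,119; Lakeview Youth: $217,576; Hillcrest Recovery: $254,828

Combined clients served = 5,211.
Raw shares: Bellamy Outreach 670/5,211 × $1,032,592 = 132,764.66; Redwood Advocacy 920/5,211 × $1,032,592 = 182,303.71; Winslow Arts 1,237/5,211 × $1,032,592 = 245,119.23; Lakeview Youth 1,098/5,211 × $1,032,592 = 217,575.52; Hillcrest Recovery 1,286/5,211 × $1,032,592 = 254,828.88.
At nearest $1: Bellamy Outreach $132,765; Redwood Advocacy $182,304; Winslow Arts $245,119; Lakeview Youth $217,576; Hillcrest Recovery $254,829. Sum = $1,032,593.
Difference $1,032,592 − $1,032,593 = −$1 applied to largest clients served (Hillcrest Recovery): Hillcrest Recovery becomes $254,828.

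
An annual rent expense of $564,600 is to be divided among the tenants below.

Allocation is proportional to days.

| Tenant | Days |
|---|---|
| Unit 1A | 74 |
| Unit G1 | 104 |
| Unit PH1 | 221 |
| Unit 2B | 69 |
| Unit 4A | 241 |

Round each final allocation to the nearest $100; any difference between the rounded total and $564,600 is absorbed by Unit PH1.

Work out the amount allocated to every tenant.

Sum of days: 709.
Pro-rata amounts: Unit 1A 74/709 × $564,600 = 58,928.63; Unit G1 104/709 × $564,600 = 82,818.62; Unit PH1 221/709 × $564,600 = 175,989.56; Unit 2B 69/709 × $564,600 = 54,946.97; Unit 4A 241/709 × $564,600 = 191,916.22.
Rounded to nearest $100: Unit 1A $58,900; Unit G1 $82,800; Unit PH1 $176,000; Unit 2B $54,900; Unit 4A $191,900. Sum = $564,500.
Difference $564,600 − $564,500 = +$100 applied to Unit PH1: Unit PH1 becomes $176,100.

Unit 1A: $58,900; Unit G1: $82,800; Unit PH1: $176,100; Unit 2B: $54,900; Unit 4A: $191,900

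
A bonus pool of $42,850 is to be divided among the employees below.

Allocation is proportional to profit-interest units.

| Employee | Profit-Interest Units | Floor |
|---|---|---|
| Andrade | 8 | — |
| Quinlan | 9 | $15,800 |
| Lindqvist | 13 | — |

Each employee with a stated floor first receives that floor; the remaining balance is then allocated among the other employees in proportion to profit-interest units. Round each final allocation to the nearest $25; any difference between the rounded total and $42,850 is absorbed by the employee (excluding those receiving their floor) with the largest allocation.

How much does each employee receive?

Andrade: $10,300 · Quinlan: $15,800 · Lindqvist: $16,750

Guaranteed amounts: Quinlan $15,800. Balance $27,050.
Balance split over remaining profit-interest units 21: Andrade 10,304.76 → $10,300; Lindqvist 16,745.24 → $16,750.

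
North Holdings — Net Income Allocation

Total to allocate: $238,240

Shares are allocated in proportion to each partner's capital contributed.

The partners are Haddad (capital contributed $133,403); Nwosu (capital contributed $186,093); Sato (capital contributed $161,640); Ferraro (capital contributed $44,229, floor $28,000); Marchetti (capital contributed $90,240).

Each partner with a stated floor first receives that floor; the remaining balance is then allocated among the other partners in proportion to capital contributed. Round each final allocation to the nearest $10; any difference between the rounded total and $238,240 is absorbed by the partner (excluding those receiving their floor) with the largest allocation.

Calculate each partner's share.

Minimums first: Ferraro $28,000. Balance $210,240.
Balance split over remaining capital contributed 571,376: Haddad 49,086.15 → $49,090; Nwosu 68,473.64 → $68,470; Sato 59,476.06 → $59,480; Marchetti 33,204.16 → $33,200.

Haddad: $49,090 · Nwosu: $68,470 · Sato: $59,480 · Ferraro: $28,000 · Marchetti: $33,200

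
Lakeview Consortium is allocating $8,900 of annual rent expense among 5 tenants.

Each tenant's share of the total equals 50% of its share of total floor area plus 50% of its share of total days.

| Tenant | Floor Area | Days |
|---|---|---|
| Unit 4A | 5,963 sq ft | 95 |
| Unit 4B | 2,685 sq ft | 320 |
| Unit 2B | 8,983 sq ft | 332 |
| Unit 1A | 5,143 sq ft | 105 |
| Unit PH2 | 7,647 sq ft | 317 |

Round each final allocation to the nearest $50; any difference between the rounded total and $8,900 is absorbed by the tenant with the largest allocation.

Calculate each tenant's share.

Unit 4A: $1,250 | Unit 4B: $1,600 | Unit 2B: $2,550 | Unit 1A: $1,150 | Unit PH2: $2,350

Totals — floor area 30,421, days 1,169.
Combined weights (50% floor area + 50% days): Unit 4A 0.1386; Unit 4B 0.1810; Unit 2B 0.2896; Unit 1A 0.1294; Unit PH2 0.2613.
Unrounded shares: Unit 4A 1,233.90; Unit 4B 1,610.90; Unit 2B 2,577.85; Unit 1A 1,152.02; Unit PH2 2,325.32.
At nearest $50: Unit 4A $1,250; Unit 4B $1,600; Unit 2B $2,600; Unit 1A $1,150; Unit PH2 $2,350. Sum = $8,950.
Difference $8,900 − $8,950 = −$50 applied to largest allocation (Unit 2B): Unit 2B becomes $2,550.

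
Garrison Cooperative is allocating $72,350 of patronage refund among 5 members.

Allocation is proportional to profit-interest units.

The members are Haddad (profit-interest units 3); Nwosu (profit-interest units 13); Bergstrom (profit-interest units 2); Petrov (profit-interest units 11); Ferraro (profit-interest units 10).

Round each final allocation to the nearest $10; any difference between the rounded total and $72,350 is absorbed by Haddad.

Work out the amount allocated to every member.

Profit-interest units total: 39.
Raw shares: Haddad 3/39 × $72,350 = 5,565.38; Nwosu 13/39 × $72,350 = 24,116.67; Bergstrom 2/39 × $72,350 = 3,710.26; Petrov 11/39 × $72,350 = 20,406.41; Ferraro 10/39 × $72,350 = 18,551.28.
Rounded to nearest $10: Haddad $5,570; Nwosu $24,120; Bergstrom $3,710; Petrov $20,410; Ferraro $18,550. Sum = $72,360.
Difference $72,350 − $72,360 = −$10 applied to Haddad: Haddad becomes $5,560.

Haddad: $5,560 | Nwosu: $24,120 | Bergstrom: $3,710 | Petrov: $20,410 | Ferraro: $18,550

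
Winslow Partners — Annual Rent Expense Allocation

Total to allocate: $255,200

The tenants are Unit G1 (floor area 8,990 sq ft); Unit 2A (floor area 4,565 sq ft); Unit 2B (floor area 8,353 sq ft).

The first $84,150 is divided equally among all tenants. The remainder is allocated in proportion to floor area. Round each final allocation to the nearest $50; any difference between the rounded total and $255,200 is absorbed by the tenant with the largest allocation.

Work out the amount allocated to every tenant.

Equal tier: $84,150 ÷ 3 = $28,050 apiece.
Remainder $171,050 by floor area (total 21,908): Unit G1 70,190.78 → $70,200; Unit 2A 35,641.92 → $35,650; Unit 2B 65,217.30 → $65,200.
Totals: Unit G1 $28,050 + $70,200 = $98,250; Unit 2A $28,050 + $35,650 = $63,700; Unit 2B $28,050 + $65,200 = $93,250.

Unit G1: $98,250 | Unit 2A: $63,700 | Unit 2B: $93,250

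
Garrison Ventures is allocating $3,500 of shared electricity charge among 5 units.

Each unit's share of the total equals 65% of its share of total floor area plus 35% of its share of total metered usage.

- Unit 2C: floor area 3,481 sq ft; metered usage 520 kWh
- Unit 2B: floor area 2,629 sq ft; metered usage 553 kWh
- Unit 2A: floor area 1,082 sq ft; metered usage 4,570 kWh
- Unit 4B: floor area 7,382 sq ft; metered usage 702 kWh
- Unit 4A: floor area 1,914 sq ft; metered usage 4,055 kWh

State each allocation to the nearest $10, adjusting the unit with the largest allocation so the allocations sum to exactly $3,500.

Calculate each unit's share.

Unit 2C: $540 | Unit 2B: $430 | Unit 2A: $690 | Unit 4B: $1,100 | Unit 4A: $740

Floor area total 16,488; metered usage total 10,400.
Combined weights (65% floor area + 35% metered usage): Unit 2C 0.1547; Unit 2B 0.1223; Unit 2A 0.1965; Unit 4B 0.3146; Unit 4A 0.2119.
Raw shares: Unit 2C 541.56; Unit 2B 427.88; Unit 2A 687.59; Unit 4B 1,101.25; Unit 4A 741.72.
Rounded to nearest $10: Unit 2C $540; Unit 2B $430; Unit 2A $690; Unit 4B $1,100; Unit 4A $740. Sum = $3,500.
Sum already equals the total — no adjustment.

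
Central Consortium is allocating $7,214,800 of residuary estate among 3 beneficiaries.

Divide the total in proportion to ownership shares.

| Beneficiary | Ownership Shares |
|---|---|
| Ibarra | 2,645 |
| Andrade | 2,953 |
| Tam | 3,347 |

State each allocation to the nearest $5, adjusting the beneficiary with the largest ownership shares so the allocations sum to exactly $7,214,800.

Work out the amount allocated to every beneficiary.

Total ownership shares = 8,945.
Raw shares: Ibarra 2,645/8,945 × $7,214,800 = 2,133,386.92; Andrade 2,953/8,945 × $7,214,800 = 2,381,811.56; Tam 3,347/8,945 × $7,214,800 = 2,699,601.52.
At nearest $5: Ibarra $2,133,385; Andrade $2,381,810; Tam $2,699,600. Sum = $7,214,795.
Difference $7,214,800 − $7,214,795 = +$5 applied to largest ownership shares (Tam): Tam becomes $2,699,605.

Ibarra: $2,133,385 | Andrade: $2,381,810 | Tam: $2,699,605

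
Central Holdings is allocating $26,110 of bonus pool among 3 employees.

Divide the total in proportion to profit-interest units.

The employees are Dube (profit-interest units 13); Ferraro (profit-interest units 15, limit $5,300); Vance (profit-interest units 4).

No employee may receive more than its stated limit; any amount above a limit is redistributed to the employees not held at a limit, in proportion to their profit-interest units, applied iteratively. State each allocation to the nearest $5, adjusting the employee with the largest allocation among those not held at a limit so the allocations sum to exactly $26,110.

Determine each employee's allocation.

Total profit-interest units = 32.
Proportional shares (ignoring caps): Dube 10,607.19; Ferraro 12,239.06; Vance 3,263.75.
Held at cap: Ferraro ($5,300); residual $20,810 reallocated over remaining profit-interest units 17.
Remaining shares: Dube 15,913.53 → $15,915; Vance 4,896.47 → $4,895.

Dube: $15,915 | Ferraro: $5,300 | Vance: $4,895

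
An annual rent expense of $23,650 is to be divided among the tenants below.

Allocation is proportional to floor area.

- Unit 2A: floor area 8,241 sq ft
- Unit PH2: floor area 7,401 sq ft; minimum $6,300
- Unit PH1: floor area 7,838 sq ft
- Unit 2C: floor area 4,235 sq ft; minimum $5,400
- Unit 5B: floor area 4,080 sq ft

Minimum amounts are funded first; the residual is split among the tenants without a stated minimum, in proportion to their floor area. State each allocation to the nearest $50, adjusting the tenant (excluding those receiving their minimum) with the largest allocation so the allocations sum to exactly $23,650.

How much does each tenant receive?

Unit 2A: $4,900; Unit PH2: $6,300; Unit PH1: $4,650; Unit 2C: $5,400; Unit 5B: $2,400

Fund the minimums — Unit PH2 $6,300; Unit 2C $5,400. Remaining pool $11,950.
Remaining pool split over remaining floor area 20,159: Unit 2A 4,885.16 → $4,900; Unit PH1 4,646.27 → $4,650; Unit 5B 2,418.57 → $2,400.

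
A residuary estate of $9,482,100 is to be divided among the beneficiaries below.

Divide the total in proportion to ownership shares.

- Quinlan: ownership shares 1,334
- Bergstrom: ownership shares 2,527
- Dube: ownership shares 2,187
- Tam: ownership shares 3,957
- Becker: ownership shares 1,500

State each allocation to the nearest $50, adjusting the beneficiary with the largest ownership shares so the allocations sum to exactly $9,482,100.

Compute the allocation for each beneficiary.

Quinlan: $1,099,450 · Bergstrom: $2,082,700 · Dube: $1,802,450 · Tam: $3,261,250 · Becker: $1,236,250

Sum of ownership shares: 1,334 + 2,527 + 2,187 + 3,957 + 1,500 = 11,505.
Unrounded shares: Quinlan 1,099,445.58; Bergstrom 2,082,682.89; Dube 1,802,464.38; Tam 3,261,249.00; Becker 1,236,258.15.
At nearest $50: Quinlan $1,099,450; Bergstrom $2,082,700; Dube $1,802,450; Tam $3,261,250; Becker $1,236,250. Sum = $9,482,100.
Sum already equals the total — no adjustment.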